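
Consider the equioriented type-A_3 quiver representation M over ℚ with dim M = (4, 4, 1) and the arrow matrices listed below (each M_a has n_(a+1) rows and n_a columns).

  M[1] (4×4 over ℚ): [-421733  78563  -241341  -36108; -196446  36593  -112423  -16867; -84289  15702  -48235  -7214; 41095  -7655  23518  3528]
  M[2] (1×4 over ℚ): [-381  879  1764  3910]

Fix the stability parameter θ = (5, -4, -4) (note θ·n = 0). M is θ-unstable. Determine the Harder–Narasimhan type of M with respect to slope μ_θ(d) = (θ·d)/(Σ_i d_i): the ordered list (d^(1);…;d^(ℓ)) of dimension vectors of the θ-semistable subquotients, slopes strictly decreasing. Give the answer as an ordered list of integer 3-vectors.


Interval decomposition of M: I[1,2]^3, I[1,3].
HN type (ℓ=2): μ^(1)=1/2; μ^(2)=-1

((3, 3, 0); (1, 1, 1))


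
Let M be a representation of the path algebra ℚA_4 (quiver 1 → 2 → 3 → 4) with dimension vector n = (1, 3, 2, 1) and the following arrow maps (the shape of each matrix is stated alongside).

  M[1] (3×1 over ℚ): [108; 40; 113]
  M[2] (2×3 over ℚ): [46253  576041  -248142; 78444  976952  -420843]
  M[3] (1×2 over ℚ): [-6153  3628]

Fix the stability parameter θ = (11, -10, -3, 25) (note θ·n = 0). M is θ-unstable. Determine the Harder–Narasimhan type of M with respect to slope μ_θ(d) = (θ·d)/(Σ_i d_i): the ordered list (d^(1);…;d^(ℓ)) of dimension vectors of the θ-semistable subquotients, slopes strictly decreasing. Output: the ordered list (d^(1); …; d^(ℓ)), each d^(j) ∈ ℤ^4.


Via rank(M_{q-1}∘⋯∘M_p): M ≅ I[1,4], I[2,2], I[2,3].
μ_θ-semistable layers: μ^(1)=25; μ^(2)=-2/3; μ^(3)=-3; μ^(4)=-10

((0, 0, 0, 1); (1, 1, 1, 0); (0, 0, 1, 0); (0, 2, 0, 0))


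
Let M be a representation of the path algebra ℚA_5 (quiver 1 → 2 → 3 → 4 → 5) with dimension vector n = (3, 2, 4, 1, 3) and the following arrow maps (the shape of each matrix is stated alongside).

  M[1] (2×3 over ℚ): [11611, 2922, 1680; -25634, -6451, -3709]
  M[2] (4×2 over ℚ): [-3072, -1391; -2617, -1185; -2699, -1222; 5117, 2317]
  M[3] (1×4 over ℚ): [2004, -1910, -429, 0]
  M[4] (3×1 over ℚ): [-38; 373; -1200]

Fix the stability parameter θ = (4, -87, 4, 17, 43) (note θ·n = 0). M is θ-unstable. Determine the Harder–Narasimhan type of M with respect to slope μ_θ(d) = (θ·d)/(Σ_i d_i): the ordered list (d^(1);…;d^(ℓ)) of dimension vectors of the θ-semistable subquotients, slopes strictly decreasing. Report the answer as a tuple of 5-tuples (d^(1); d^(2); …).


Via rank(M_{q-1}∘⋯∘M_p): M ≅ I[1,1], I[1,3], I[1,5], I[3,3]^2, I[5,5]^2.
μ_θ-semistable layers: μ^(1)=43; μ^(2)=17; μ^(3)=4; μ^(4)=-83/2

((0, 0, 0, 0, 3); (0, 0, 0, 1, 0); (1, 0, 4, 0, 0); (2, 2, 0, 0, 0))


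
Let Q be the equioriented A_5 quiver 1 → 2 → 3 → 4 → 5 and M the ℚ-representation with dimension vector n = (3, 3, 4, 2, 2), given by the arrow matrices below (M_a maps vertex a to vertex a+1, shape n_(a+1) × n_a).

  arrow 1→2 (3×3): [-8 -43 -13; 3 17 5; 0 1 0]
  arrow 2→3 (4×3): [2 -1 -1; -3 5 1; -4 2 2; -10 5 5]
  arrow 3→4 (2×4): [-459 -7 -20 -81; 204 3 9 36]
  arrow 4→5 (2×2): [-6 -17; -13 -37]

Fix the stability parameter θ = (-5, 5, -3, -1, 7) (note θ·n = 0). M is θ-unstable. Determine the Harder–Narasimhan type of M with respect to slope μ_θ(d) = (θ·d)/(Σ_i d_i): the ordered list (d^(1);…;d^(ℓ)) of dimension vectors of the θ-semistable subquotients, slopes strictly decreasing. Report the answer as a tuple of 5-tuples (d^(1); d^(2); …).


Barcode: M ≅ I[1,2], I[1,3], I[1,5], I[3,3], I[3,5]. HN layers by μ_θ (7 steps, strictly decreasing):
  μ^(1)=7; μ^(2)=5; μ^(3)=1; μ^(4)=1/3; μ^(5)=-1; μ^(6)=-3; μ^(7)=-5

((0, 0, 0, 0, 2); (0, 1, 0, 0, 0); (0, 1, 1, 0, 0); (0, 1, 1, 1, 0); (0, 0, 0, 1, 0); (0, 0, 2, 0, 0); (3, 0, 0, 0, 0))


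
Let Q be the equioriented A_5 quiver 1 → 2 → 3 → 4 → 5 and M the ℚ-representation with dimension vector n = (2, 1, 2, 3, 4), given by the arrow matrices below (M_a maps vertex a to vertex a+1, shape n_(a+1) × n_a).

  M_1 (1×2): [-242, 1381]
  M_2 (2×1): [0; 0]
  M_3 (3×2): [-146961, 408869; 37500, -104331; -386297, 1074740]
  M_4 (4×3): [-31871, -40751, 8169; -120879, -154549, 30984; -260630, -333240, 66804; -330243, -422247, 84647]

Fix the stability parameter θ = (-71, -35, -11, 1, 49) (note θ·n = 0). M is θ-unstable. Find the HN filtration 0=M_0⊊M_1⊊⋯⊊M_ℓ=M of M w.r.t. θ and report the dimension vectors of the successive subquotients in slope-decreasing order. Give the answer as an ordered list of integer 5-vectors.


Via rank(M_{q-1}∘⋯∘M_p): M ≅ I[1,1], I[1,2], I[3,5]^2, I[4,5], I[5,5].
μ_θ-semistable layers: μ^(1)=49; μ^(2)=1; μ^(3)=-11; μ^(4)=-35; μ^(5)=-71

((0, 0, 0, 0, 4); (0, 0, 0, 3, 0); (0, 0, 2, 0, 0); (0, 1, 0, 0, 0); (2, 0, 0, 0, 0))


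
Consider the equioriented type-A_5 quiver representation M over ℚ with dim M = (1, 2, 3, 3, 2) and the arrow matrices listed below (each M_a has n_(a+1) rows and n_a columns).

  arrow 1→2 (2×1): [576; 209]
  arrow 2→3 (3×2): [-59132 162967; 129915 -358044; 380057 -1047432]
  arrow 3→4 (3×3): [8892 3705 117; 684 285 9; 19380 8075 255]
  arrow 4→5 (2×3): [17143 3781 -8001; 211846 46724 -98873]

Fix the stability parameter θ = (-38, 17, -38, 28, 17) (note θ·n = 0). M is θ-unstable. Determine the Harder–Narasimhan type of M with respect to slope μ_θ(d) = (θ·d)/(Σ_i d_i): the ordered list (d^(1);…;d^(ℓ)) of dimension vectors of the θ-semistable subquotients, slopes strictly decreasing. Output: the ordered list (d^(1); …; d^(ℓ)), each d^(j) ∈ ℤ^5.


Interval decomposition of M: I[1,3], I[2,3], I[3,5], I[4,4], I[4,5].
HN type (ℓ=4): μ^(1)=28; μ^(2)=45/2; μ^(3)=-21/2; μ^(4)=-38

((0, 0, 0, 1, 0); (0, 0, 0, 2, 2); (0, 2, 2, 0, 0); (1, 0, 1, 0, 0))


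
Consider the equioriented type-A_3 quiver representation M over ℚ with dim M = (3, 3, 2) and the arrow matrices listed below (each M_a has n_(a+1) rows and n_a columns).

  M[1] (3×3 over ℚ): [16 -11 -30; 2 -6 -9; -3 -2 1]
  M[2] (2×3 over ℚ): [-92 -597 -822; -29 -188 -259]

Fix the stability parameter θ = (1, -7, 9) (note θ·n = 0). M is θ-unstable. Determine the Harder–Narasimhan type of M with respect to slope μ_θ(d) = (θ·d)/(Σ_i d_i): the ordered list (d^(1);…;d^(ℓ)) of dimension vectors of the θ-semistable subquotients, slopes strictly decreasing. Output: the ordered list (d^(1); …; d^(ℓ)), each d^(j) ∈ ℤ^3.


Barcode: M ≅ I[1,2], I[1,3]^2. HN layers by μ_θ (2 steps, strictly decreasing):
  μ^(1)=9; μ^(2)=-3

((0, 0, 2); (3, 3, 0))


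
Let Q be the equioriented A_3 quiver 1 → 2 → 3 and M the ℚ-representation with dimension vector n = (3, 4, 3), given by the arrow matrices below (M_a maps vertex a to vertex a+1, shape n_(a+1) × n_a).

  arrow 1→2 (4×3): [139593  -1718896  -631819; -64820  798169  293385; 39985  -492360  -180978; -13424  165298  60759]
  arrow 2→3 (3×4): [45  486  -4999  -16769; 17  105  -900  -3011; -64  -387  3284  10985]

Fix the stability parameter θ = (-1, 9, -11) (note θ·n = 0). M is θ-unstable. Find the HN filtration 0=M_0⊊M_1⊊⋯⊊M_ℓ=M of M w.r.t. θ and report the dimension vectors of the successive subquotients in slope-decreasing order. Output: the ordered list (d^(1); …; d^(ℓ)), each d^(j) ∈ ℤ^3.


Interval decomposition of M: I[1,2], I[1,3]^2, I[2,3].
HN type (ℓ=2): μ^(1)=9; μ^(2)=-1

((0, 1, 0); (3, 3, 3))


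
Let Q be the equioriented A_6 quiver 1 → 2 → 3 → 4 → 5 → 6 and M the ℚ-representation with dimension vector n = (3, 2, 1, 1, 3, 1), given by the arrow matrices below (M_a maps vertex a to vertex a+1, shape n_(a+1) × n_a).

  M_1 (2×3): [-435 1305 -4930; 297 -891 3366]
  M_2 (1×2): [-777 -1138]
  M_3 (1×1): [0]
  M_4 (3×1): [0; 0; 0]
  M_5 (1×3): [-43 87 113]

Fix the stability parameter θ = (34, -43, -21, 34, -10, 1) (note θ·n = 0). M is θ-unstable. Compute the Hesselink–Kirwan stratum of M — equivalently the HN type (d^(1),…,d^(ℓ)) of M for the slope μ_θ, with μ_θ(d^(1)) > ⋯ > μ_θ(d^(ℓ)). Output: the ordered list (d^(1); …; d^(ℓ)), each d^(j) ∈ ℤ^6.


Via rank(M_{q-1}∘⋯∘M_p): M ≅ I[1,1]^2, I[1,3], I[2,2], I[4,4], I[5,5]^2, I[5,6].
μ_θ-semistable layers: μ^(1)=34; μ^(2)=1; μ^(3)=-10; μ^(4)=-43

((2, 0, 0, 1, 0, 0); (0, 0, 0, 0, 0, 1); (1, 1, 1, 0, 3, 0); (0, 1, 0, 0, 0, 0))


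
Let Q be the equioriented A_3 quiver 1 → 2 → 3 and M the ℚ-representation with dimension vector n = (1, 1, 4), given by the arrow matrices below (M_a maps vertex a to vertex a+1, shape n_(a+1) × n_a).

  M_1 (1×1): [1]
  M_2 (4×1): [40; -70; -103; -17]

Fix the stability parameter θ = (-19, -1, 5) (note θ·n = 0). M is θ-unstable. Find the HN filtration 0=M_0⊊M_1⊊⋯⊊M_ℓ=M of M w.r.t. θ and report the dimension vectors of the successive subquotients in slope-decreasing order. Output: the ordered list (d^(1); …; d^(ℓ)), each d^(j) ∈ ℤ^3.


Via rank(M_{q-1}∘⋯∘M_p): M ≅ I[1,3], I[3,3]^3.
μ_θ-semistable layers: μ^(1)=5; μ^(2)=-1; μ^(3)=-19

((0, 0, 4); (0, 1, 0); (1, 0, 0))


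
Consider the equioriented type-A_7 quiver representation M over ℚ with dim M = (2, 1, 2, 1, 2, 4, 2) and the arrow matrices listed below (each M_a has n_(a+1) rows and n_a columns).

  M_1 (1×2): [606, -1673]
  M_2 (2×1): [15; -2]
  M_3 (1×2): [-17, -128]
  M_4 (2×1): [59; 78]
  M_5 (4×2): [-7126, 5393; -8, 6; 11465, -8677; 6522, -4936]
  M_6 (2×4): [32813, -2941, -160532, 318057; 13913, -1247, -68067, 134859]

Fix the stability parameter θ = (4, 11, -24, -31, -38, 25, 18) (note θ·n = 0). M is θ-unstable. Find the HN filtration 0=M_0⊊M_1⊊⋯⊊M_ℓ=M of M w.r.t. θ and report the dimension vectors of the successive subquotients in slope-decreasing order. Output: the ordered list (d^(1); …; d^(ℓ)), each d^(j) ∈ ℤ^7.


Barcode: M ≅ I[1,1], I[1,7], I[3,3], I[5,7], I[6,6]^2. HN layers by μ_θ (6 steps, strictly decreasing):
  μ^(1)=25; μ^(2)=43/2; μ^(3)=4; μ^(4)=-78/5; μ^(5)=-24; μ^(6)=-38

((0, 0, 0, 0, 0, 2, 0); (0, 0, 0, 0, 0, 2, 2); (1, 0, 0, 0, 0, 0, 0); (1, 1, 1, 1, 1, 0, 0); (0, 0, 1, 0, 0, 0, 0); (0, 0, 0, 0, 1, 0, 0))


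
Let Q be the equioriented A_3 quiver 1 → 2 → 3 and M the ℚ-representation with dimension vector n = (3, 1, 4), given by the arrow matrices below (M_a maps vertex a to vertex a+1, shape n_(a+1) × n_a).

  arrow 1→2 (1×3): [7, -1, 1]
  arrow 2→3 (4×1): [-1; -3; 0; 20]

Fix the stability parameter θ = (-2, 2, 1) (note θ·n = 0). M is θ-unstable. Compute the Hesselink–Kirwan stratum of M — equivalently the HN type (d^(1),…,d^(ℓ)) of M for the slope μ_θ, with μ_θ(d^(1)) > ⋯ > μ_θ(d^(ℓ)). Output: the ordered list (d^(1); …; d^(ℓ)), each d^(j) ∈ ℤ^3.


Via rank(M_{q-1}∘⋯∘M_p): M ≅ I[1,1]^2, I[1,3], I[3,3]^3.
μ_θ-semistable layers: μ^(1)=3/2; μ^(2)=1; μ^(3)=-2

((0, 1, 1); (0, 0, 3); (3, 0, 0))


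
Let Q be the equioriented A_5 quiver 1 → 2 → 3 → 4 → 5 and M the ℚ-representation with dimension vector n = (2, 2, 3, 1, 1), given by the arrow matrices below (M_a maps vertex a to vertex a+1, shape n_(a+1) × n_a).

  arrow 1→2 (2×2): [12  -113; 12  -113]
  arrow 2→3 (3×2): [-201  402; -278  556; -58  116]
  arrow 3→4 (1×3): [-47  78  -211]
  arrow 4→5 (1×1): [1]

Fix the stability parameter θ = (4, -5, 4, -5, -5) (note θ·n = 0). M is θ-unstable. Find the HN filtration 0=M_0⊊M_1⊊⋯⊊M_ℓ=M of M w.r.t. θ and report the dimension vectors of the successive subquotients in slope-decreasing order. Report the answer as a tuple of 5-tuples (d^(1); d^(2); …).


Via rank(M_{q-1}∘⋯∘M_p): M ≅ I[1,1], I[1,5], I[2,2], I[3,3]^2.
μ_θ-semistable layers: μ^(1)=4; μ^(2)=-7/5; μ^(3)=-5

((1, 0, 2, 0, 0); (1, 1, 1, 1, 1); (0, 1, 0, 0, 0))


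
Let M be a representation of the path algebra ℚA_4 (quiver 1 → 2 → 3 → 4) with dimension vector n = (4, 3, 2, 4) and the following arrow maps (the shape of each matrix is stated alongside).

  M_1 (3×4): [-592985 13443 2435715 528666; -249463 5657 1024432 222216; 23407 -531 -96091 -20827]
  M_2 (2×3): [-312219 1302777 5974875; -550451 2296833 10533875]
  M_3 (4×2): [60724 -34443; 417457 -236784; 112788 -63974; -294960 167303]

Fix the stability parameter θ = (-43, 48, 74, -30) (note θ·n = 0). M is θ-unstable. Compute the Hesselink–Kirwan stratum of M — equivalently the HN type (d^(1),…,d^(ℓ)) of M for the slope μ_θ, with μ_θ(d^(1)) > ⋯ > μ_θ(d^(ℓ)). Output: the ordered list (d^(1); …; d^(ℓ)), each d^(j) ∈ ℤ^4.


Barcode: M ≅ I[1,1], I[1,2]^2, I[1,4], I[3,4], I[4,4]^2. HN layers by μ_θ (5 steps, strictly decreasing):
  μ^(1)=48; μ^(2)=92/3; μ^(3)=22; μ^(4)=-30; μ^(5)=-43

((0, 2, 0, 0); (0, 1, 1, 1); (0, 0, 1, 1); (0, 0, 0, 2); (4, 0, 0, 0))


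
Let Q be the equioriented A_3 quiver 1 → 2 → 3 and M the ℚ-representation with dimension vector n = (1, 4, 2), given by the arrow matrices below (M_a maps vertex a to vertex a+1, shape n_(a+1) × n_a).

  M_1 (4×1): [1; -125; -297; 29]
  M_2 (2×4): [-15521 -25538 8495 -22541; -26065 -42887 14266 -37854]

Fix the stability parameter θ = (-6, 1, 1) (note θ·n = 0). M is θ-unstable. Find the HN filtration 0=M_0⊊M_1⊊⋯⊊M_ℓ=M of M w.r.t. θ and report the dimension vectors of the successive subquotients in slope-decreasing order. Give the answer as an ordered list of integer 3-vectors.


Interval decomposition of M: I[1,3], I[2,2]^2, I[2,3].
HN type (ℓ=2): μ^(1)=1; μ^(2)=-6

((0, 4, 2); (1, 0, 0))


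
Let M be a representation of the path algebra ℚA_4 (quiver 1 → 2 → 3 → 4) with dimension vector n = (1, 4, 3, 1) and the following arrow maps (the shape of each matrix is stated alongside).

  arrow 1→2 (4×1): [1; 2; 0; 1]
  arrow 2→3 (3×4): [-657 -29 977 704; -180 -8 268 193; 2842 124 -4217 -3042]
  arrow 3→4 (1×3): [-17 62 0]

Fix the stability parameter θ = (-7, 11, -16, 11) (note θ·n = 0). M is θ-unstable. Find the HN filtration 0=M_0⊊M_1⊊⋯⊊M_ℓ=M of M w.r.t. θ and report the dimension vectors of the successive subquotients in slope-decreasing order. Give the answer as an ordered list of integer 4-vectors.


Interval decomposition of M: I[1,4], I[2,2], I[2,3]^2.
HN type (ℓ=3): μ^(1)=11; μ^(2)=-5/2; μ^(3)=-7

((0, 1, 0, 1); (0, 3, 3, 0); (1, 0, 0, 0))


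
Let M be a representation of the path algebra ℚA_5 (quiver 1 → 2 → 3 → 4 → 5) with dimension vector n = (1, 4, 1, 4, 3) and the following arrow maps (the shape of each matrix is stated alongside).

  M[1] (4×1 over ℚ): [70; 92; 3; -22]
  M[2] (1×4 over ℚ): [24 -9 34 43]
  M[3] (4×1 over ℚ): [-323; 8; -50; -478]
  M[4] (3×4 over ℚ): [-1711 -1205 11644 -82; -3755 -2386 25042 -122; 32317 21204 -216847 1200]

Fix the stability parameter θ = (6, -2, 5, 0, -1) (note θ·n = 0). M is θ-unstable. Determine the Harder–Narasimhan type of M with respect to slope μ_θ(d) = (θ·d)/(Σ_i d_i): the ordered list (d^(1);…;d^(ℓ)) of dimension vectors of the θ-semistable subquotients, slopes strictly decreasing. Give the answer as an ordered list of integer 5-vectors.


Via rank(M_{q-1}∘⋯∘M_p): M ≅ I[1,5], I[2,2]^3, I[4,4], I[4,5]^2.
μ_θ-semistable layers: μ^(1)=8/5; μ^(2)=0; μ^(3)=-1/2; μ^(4)=-2

((1, 1, 1, 1, 1); (0, 0, 0, 1, 0); (0, 0, 0, 2, 2); (0, 3, 0, 0, 0))


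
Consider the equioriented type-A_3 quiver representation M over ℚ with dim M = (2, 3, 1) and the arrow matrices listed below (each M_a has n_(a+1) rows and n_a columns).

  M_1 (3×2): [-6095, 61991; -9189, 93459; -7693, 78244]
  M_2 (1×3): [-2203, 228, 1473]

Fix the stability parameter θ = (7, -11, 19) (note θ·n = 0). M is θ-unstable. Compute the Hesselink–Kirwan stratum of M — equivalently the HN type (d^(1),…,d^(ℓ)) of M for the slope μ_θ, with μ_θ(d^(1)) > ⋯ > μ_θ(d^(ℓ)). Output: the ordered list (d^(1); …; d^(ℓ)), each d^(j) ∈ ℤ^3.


Via rank(M_{q-1}∘⋯∘M_p): M ≅ I[1,2], I[1,3], I[2,2].
μ_θ-semistable layers: μ^(1)=19; μ^(2)=-2; μ^(3)=-11

((0, 0, 1); (2, 2, 0); (0, 1, 0))


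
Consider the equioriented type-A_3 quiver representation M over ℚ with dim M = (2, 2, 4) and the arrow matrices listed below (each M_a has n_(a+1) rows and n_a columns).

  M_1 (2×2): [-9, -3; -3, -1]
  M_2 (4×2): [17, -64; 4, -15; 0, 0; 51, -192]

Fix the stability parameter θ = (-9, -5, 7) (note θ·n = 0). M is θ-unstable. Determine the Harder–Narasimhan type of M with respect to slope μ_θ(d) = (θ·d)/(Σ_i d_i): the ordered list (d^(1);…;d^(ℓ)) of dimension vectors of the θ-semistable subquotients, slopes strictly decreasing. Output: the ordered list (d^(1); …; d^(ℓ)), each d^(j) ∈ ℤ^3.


Barcode: M ≅ I[1,1], I[1,3], I[2,3], I[3,3]^2. HN layers by μ_θ (3 steps, strictly decreasing):
  μ^(1)=7; μ^(2)=-5; μ^(3)=-9

((0, 0, 4); (0, 2, 0); (2, 0, 0))


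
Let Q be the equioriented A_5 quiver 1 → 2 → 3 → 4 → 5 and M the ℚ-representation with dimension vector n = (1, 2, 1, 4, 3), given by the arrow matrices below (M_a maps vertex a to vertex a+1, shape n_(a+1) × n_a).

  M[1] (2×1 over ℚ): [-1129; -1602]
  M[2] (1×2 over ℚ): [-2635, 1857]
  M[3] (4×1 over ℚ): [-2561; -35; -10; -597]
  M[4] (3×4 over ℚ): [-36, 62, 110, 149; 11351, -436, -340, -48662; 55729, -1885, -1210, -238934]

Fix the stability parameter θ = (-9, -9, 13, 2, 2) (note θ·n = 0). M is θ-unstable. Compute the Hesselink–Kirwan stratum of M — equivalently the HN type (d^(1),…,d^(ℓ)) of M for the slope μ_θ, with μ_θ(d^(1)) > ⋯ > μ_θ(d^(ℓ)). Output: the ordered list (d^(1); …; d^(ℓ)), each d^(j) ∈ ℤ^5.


Barcode: M ≅ I[1,5], I[2,2], I[4,4], I[4,5]^2. HN layers by μ_θ (3 steps, strictly decreasing):
  μ^(1)=17/3; μ^(2)=2; μ^(3)=-9

((0, 0, 1, 1, 1); (0, 0, 0, 3, 2); (1, 2, 0, 0, 0))


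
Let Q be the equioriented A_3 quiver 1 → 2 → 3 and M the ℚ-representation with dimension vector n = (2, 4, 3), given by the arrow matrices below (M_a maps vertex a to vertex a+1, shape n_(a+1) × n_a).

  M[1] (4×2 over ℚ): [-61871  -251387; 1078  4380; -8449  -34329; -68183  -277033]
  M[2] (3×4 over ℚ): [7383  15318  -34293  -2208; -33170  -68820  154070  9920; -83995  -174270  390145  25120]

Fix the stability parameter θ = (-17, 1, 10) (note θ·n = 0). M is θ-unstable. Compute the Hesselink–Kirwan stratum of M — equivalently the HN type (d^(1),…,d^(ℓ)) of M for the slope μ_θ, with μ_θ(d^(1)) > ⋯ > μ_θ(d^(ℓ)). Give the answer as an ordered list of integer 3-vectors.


Interval decomposition of M: I[1,2], I[1,3], I[2,2]^2, I[3,3]^2.
HN type (ℓ=3): μ^(1)=10; μ^(2)=1; μ^(3)=-17

((0, 0, 3); (0, 4, 0); (2, 0, 0))


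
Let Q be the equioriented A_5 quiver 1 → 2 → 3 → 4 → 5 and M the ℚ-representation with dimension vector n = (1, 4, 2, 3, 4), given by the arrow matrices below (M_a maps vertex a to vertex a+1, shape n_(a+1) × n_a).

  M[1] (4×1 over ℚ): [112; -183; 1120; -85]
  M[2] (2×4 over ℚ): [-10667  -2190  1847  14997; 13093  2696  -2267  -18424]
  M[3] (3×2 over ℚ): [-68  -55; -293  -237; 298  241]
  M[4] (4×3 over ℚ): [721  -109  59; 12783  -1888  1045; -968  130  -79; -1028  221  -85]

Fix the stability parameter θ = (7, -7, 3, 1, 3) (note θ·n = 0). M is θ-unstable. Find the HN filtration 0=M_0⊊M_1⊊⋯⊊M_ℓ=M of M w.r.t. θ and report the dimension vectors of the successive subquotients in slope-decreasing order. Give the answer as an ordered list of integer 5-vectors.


Barcode: M ≅ I[1,5], I[2,2]^2, I[2,5], I[4,5], I[5,5]. HN layers by μ_θ (5 steps, strictly decreasing):
  μ^(1)=3; μ^(2)=2; μ^(3)=1; μ^(4)=0; μ^(5)=-7

((0, 0, 0, 0, 4); (0, 0, 2, 2, 0); (0, 0, 0, 1, 0); (1, 1, 0, 0, 0); (0, 3, 0, 0, 0))


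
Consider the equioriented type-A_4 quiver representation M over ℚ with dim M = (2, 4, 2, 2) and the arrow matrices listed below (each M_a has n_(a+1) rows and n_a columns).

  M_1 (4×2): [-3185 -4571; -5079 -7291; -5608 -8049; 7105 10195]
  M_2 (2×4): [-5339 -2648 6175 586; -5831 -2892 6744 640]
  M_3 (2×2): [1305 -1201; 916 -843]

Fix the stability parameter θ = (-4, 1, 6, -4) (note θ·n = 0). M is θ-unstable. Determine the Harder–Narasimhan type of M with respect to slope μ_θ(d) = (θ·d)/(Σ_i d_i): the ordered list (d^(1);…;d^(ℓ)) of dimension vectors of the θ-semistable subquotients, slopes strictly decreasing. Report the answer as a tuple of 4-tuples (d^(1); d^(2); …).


Interval decomposition of M: I[1,4]^2, I[2,2]^2.
HN type (ℓ=2): μ^(1)=1; μ^(2)=-4

((0, 4, 2, 2); (2, 0, 0, 0))


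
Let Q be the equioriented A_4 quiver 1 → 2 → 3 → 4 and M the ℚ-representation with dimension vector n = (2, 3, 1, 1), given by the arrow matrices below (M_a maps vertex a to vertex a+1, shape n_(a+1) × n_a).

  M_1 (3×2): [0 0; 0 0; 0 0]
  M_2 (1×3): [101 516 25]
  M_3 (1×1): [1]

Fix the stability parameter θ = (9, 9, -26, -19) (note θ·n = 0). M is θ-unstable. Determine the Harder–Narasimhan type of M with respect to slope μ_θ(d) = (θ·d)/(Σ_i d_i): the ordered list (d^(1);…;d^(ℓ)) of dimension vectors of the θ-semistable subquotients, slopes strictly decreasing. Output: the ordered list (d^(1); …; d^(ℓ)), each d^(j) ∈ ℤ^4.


Interval decomposition of M: I[1,1]^2, I[2,2]^2, I[2,4].
HN type (ℓ=2): μ^(1)=9; μ^(2)=-12

((2, 2, 0, 0); (0, 1, 1, 1))


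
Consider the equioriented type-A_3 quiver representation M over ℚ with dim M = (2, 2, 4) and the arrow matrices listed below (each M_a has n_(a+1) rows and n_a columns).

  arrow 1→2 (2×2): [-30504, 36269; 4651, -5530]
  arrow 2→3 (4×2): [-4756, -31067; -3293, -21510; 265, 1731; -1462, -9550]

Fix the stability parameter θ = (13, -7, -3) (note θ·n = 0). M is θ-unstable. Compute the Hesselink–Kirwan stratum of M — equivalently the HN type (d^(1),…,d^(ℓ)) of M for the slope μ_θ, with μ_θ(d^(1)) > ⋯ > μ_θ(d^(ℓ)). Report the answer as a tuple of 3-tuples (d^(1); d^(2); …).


Via rank(M_{q-1}∘⋯∘M_p): M ≅ I[1,3]^2, I[3,3]^2.
μ_θ-semistable layers: μ^(1)=1; μ^(2)=-3

((2, 2, 2); (0, 0, 2))


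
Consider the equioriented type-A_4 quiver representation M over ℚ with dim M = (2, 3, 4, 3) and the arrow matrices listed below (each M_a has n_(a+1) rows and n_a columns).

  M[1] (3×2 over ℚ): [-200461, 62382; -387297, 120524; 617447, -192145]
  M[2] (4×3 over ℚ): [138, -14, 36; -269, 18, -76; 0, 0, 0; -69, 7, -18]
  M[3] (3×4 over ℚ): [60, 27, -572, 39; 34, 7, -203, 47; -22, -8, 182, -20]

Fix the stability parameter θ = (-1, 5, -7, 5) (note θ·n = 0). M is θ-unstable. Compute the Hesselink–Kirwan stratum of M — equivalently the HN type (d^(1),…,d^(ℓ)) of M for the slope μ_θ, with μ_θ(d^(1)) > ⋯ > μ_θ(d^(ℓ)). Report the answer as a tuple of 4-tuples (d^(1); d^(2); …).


Barcode: M ≅ I[1,3], I[1,4], I[2,2], I[3,4]^2. HN layers by μ_θ (3 steps, strictly decreasing):
  μ^(1)=5; μ^(2)=-1; μ^(3)=-7

((0, 1, 0, 3); (2, 2, 2, 0); (0, 0, 2, 0))


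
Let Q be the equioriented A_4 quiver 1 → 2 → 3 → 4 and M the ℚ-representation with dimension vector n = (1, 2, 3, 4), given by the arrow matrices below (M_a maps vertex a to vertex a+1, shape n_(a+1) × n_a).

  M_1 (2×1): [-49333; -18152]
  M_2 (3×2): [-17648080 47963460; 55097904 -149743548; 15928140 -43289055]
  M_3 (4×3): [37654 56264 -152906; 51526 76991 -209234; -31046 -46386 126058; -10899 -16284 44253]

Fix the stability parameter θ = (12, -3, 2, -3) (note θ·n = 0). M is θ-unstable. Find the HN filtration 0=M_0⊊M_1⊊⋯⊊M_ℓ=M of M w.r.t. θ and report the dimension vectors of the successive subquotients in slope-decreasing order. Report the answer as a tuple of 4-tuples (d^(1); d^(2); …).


Via rank(M_{q-1}∘⋯∘M_p): M ≅ I[1,4], I[2,2], I[3,3], I[3,4], I[4,4]^2.
μ_θ-semistable layers: μ^(1)=2; μ^(2)=-1/2; μ^(3)=-3

((1, 1, 2, 1); (0, 0, 1, 1); (0, 1, 0, 2))


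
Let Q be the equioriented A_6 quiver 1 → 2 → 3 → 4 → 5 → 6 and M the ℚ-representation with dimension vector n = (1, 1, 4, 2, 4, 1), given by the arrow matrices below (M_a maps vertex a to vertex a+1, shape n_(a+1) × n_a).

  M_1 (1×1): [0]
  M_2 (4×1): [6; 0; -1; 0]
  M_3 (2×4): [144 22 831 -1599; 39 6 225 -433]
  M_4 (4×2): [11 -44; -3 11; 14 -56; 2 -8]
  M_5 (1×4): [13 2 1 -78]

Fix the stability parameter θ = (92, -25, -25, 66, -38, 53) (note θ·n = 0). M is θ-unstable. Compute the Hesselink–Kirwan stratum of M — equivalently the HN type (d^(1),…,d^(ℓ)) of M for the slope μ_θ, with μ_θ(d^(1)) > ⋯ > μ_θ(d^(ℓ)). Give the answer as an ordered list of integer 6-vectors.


Barcode: M ≅ I[1,1], I[2,6], I[3,3]^2, I[3,5], I[5,5]^2. HN layers by μ_θ (5 steps, strictly decreasing):
  μ^(1)=92; μ^(2)=53; μ^(3)=14; μ^(4)=-25; μ^(5)=-38

((1, 0, 0, 0, 0, 0); (0, 0, 0, 0, 0, 1); (0, 0, 0, 2, 2, 0); (0, 1, 4, 0, 0, 0); (0, 0, 0, 0, 2, 0))


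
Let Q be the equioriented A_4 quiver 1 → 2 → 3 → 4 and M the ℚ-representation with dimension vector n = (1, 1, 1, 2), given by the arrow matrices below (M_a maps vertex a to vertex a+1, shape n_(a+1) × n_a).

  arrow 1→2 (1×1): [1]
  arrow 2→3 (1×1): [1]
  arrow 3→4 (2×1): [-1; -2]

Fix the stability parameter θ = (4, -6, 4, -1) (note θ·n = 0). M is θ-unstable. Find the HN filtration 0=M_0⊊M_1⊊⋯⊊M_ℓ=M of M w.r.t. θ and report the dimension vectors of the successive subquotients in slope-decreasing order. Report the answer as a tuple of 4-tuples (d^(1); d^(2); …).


Barcode: M ≅ I[1,4], I[4,4]. HN layers by μ_θ (2 steps, strictly decreasing):
  μ^(1)=3/2; μ^(2)=-1

((0, 0, 1, 1); (1, 1, 0, 1))


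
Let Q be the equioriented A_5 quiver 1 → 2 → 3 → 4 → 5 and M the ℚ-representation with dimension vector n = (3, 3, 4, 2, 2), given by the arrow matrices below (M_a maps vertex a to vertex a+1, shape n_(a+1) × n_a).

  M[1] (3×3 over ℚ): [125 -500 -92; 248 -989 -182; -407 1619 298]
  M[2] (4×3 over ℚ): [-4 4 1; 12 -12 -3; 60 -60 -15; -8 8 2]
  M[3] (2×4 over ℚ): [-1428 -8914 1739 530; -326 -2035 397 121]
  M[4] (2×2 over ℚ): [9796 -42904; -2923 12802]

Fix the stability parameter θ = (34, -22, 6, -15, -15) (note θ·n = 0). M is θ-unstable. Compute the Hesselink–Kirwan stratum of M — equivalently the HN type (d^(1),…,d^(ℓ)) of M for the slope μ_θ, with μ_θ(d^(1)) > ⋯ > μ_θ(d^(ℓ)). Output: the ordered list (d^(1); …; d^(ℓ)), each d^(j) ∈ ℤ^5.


Via rank(M_{q-1}∘⋯∘M_p): M ≅ I[1,2]^2, I[1,5], I[3,3]^2, I[3,4], I[5,5].
μ_θ-semistable layers: μ^(1)=6; μ^(2)=-12/5; μ^(3)=-9/2; μ^(4)=-15

((2, 2, 2, 0, 0); (1, 1, 1, 1, 1); (0, 0, 1, 1, 0); (0, 0, 0, 0, 1))


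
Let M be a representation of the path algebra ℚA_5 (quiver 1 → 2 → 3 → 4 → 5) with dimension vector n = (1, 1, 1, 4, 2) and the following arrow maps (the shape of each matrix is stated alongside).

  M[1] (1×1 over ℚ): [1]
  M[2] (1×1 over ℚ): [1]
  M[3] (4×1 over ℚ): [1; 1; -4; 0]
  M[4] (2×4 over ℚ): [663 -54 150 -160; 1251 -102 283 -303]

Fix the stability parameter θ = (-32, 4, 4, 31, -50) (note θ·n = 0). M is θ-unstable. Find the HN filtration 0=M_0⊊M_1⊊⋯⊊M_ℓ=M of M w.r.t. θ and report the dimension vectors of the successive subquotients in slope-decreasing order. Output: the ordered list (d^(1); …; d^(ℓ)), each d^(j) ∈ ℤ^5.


Interval decomposition of M: I[1,5], I[4,4]^2, I[4,5].
HN type (ℓ=4): μ^(1)=31; μ^(2)=-11/4; μ^(3)=-19/2; μ^(4)=-32

((0, 0, 0, 2, 0); (0, 1, 1, 1, 1); (0, 0, 0, 1, 1); (1, 0, 0, 0, 0))


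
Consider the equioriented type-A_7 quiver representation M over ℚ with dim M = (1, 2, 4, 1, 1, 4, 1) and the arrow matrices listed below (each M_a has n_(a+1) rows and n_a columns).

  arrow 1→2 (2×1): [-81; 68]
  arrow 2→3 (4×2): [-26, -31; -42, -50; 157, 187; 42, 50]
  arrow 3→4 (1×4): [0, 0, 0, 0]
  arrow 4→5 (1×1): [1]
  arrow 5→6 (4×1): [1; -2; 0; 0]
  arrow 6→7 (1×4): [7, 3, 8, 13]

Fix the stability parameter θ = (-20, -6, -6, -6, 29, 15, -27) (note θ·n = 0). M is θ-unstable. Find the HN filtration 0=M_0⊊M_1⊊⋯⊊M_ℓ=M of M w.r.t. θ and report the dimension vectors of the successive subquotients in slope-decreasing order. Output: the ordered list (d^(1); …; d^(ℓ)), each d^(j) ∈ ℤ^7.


Barcode: M ≅ I[1,3], I[2,3], I[3,3]^2, I[4,7], I[6,6]^3. HN layers by μ_θ (4 steps, strictly decreasing):
  μ^(1)=15; μ^(2)=17/3; μ^(3)=-6; μ^(4)=-20

((0, 0, 0, 0, 0, 3, 0); (0, 0, 0, 0, 1, 1, 1); (0, 2, 4, 1, 0, 0, 0); (1, 0, 0, 0, 0, 0, 0))


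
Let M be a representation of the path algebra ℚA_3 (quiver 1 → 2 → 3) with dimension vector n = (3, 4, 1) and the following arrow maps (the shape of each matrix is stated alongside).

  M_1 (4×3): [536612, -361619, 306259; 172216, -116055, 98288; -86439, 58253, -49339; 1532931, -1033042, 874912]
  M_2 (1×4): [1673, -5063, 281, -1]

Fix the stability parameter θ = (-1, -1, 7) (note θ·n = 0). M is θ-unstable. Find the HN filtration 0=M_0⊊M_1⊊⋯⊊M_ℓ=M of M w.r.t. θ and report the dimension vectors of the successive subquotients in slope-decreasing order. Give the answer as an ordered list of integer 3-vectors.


Via rank(M_{q-1}∘⋯∘M_p): M ≅ I[1,2]^2, I[1,3], I[2,2].
μ_θ-semistable layers: μ^(1)=7; μ^(2)=-1

((0, 0, 1); (3, 4, 0))


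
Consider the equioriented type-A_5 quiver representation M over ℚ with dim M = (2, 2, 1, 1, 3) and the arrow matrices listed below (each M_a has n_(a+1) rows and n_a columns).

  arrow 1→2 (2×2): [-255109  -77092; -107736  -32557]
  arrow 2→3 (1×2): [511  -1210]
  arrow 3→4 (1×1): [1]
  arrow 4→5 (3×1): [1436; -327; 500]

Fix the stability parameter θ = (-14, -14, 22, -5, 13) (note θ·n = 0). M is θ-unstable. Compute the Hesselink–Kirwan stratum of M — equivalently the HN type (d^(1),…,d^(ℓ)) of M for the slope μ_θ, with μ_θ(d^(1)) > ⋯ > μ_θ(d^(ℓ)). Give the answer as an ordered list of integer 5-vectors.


Via rank(M_{q-1}∘⋯∘M_p): M ≅ I[1,2], I[1,5], I[5,5]^2.
μ_θ-semistable layers: μ^(1)=13; μ^(2)=17/2; μ^(3)=-14

((0, 0, 0, 0, 3); (0, 0, 1, 1, 0); (2, 2, 0, 0, 0))


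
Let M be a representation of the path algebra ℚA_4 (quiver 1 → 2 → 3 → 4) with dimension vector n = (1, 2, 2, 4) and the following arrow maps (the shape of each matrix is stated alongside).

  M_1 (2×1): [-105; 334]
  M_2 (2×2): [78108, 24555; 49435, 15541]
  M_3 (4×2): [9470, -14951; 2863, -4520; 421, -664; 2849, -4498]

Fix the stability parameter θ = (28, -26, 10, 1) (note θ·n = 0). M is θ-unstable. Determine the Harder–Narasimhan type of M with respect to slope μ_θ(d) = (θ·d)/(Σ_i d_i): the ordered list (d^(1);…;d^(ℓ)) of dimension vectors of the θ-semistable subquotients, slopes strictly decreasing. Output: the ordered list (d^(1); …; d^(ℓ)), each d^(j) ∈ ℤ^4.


Via rank(M_{q-1}∘⋯∘M_p): M ≅ I[1,4], I[2,4], I[4,4]^2.
μ_θ-semistable layers: μ^(1)=11/2; μ^(2)=1; μ^(3)=-26

((0, 0, 2, 2); (1, 1, 0, 2); (0, 1, 0, 0))


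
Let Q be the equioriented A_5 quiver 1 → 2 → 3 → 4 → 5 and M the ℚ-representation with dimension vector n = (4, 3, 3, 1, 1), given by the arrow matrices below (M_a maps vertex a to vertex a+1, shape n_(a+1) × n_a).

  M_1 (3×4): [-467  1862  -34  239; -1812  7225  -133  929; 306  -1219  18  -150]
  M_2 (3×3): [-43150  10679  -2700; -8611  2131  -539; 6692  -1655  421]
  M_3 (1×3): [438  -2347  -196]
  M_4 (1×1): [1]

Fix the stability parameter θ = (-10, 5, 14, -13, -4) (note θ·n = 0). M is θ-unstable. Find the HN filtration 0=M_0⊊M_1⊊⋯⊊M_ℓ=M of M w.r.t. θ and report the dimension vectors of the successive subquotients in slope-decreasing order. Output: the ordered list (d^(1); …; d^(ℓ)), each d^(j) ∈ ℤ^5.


Via rank(M_{q-1}∘⋯∘M_p): M ≅ I[1,1], I[1,3]^2, I[1,5].
μ_θ-semistable layers: μ^(1)=14; μ^(2)=5; μ^(3)=1/2; μ^(4)=-10

((0, 0, 2, 0, 0); (0, 2, 0, 0, 0); (0, 1, 1, 1, 1); (4, 0, 0, 0, 0))


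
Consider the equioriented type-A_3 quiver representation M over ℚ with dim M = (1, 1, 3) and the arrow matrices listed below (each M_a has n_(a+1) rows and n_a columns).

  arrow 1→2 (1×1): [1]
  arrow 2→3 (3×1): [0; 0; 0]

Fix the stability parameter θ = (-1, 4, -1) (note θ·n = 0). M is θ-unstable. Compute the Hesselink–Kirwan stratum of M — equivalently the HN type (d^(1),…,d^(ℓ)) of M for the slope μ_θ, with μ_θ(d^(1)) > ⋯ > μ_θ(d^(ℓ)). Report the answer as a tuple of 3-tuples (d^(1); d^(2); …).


Barcode: M ≅ I[1,2], I[3,3]^3. HN layers by μ_θ (2 steps, strictly decreasing):
  μ^(1)=4; μ^(2)=-1

((0, 1, 0); (1, 0, 3))


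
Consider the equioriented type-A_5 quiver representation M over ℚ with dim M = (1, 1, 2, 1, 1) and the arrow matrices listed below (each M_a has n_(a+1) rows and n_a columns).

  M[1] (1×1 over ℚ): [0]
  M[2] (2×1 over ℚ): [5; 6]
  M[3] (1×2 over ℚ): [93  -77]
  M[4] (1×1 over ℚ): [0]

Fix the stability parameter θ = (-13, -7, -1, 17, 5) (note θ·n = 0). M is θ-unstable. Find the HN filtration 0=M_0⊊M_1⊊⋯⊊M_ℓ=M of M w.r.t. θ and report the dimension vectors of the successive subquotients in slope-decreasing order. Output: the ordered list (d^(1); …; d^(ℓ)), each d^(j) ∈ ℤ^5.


Interval decomposition of M: I[1,1], I[2,4], I[3,3], I[5,5].
HN type (ℓ=5): μ^(1)=17; μ^(2)=5; μ^(3)=-1; μ^(4)=-7; μ^(5)=-13

((0, 0, 0, 1, 0); (0, 0, 0, 0, 1); (0, 0, 2, 0, 0); (0, 1, 0, 0, 0); (1, 0, 0, 0, 0))


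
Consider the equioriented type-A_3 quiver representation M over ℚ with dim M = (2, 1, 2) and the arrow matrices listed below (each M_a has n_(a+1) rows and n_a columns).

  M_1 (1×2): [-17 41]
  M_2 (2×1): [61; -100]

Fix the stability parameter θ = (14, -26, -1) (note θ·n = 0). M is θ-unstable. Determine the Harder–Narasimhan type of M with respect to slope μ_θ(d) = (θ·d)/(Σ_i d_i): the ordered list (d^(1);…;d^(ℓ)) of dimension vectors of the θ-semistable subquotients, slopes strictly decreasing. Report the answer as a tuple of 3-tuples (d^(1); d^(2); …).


Barcode: M ≅ I[1,1], I[1,3], I[3,3]. HN layers by μ_θ (3 steps, strictly decreasing):
  μ^(1)=14; μ^(2)=-1; μ^(3)=-6

((1, 0, 0); (0, 0, 2); (1, 1, 0))


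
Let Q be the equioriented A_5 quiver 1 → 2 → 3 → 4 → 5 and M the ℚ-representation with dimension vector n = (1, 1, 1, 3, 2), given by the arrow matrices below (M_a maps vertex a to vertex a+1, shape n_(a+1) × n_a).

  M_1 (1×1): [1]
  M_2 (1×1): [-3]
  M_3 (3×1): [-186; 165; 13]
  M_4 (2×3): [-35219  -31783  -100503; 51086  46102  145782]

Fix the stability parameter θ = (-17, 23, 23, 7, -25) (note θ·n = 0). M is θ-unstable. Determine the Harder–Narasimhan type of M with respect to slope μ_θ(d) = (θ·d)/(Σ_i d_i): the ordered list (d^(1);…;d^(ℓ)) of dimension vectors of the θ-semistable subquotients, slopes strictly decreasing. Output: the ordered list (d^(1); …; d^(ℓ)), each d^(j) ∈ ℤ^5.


Barcode: M ≅ I[1,4], I[4,4], I[4,5], I[5,5]. HN layers by μ_θ (5 steps, strictly decreasing):
  μ^(1)=53/3; μ^(2)=7; μ^(3)=-9; μ^(4)=-17; μ^(5)=-25

((0, 1, 1, 1, 0); (0, 0, 0, 1, 0); (0, 0, 0, 1, 1); (1, 0, 0, 0, 0); (0, 0, 0, 0, 1))


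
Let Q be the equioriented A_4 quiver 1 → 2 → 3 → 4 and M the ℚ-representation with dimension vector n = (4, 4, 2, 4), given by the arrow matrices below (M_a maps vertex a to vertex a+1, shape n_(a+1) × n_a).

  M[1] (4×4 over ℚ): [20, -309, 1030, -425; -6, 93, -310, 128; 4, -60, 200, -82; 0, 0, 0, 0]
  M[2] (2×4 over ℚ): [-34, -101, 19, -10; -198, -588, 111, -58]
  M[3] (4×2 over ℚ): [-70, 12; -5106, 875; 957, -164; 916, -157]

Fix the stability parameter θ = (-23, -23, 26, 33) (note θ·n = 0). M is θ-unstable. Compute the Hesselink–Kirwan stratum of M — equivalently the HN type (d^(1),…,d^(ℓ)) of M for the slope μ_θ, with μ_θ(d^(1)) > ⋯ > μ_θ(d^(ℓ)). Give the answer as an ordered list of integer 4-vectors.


Via rank(M_{q-1}∘⋯∘M_p): M ≅ I[1,1]^2, I[1,2], I[1,4], I[2,2], I[2,4], I[4,4]^2.
μ_θ-semistable layers: μ^(1)=33; μ^(2)=26; μ^(3)=-23

((0, 0, 0, 4); (0, 0, 2, 0); (4, 4, 0, 0))


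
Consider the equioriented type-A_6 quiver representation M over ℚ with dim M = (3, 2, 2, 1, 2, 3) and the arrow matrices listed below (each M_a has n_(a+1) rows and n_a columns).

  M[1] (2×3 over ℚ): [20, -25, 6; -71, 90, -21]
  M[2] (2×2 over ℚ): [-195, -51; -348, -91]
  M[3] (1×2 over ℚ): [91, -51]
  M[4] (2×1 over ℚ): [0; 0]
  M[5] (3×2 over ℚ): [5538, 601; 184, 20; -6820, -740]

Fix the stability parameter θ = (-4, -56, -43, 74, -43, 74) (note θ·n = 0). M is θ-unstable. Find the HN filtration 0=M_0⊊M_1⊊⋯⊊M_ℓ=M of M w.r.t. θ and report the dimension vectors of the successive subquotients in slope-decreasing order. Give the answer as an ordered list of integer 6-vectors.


Via rank(M_{q-1}∘⋯∘M_p): M ≅ I[1,1], I[1,3], I[1,4], I[5,6]^2, I[6,6].
μ_θ-semistable layers: μ^(1)=74; μ^(2)=-4; μ^(3)=-103/3; μ^(4)=-43

((0, 0, 0, 1, 0, 3); (1, 0, 0, 0, 0, 0); (2, 2, 2, 0, 0, 0); (0, 0, 0, 0, 2, 0))


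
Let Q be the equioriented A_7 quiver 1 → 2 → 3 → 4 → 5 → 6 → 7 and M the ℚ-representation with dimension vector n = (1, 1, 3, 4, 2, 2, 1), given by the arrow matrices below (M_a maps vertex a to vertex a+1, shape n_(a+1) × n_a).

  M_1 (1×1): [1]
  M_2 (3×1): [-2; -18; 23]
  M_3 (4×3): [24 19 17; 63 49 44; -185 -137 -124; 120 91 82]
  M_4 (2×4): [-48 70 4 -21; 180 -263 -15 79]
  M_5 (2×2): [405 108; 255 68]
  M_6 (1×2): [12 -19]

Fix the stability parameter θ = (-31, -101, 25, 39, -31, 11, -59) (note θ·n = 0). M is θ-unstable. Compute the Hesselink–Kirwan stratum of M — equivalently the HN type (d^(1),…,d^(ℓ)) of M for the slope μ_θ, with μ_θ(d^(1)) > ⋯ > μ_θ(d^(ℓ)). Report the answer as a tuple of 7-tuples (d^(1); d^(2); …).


Barcode: M ≅ I[1,4], I[3,5], I[3,7], I[4,4], I[6,6]. HN layers by μ_θ (5 steps, strictly decreasing):
  μ^(1)=39; μ^(2)=25; μ^(3)=11; μ^(4)=-3; μ^(5)=-66

((0, 0, 0, 2, 0, 0, 0); (0, 0, 1, 0, 0, 0, 0); (0, 0, 1, 1, 1, 1, 0); (0, 0, 1, 1, 1, 1, 1); (1, 1, 0, 0, 0, 0, 0))


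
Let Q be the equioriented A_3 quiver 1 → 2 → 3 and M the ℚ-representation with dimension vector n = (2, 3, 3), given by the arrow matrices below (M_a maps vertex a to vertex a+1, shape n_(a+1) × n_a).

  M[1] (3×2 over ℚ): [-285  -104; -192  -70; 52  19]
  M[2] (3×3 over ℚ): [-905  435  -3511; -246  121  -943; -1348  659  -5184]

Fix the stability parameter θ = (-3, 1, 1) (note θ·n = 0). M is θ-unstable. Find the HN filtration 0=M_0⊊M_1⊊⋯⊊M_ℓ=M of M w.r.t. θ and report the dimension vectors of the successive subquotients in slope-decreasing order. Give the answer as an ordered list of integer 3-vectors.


Interval decomposition of M: I[1,3]^2, I[2,3].
HN type (ℓ=2): μ^(1)=1; μ^(2)=-3

((0, 3, 3); (2, 0, 0))


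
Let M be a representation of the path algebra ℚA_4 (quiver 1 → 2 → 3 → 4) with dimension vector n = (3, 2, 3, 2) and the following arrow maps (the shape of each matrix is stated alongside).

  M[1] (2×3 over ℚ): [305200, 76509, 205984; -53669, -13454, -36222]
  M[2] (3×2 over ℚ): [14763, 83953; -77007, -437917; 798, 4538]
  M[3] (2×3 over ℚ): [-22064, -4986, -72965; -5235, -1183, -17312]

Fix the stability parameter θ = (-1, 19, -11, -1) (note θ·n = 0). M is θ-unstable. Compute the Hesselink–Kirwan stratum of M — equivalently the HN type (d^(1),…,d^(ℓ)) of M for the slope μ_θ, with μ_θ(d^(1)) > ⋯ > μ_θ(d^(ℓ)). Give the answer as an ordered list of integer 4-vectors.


Interval decomposition of M: I[1,1], I[1,2], I[1,3], I[3,4]^2.
HN type (ℓ=4): μ^(1)=19; μ^(2)=4; μ^(3)=-1; μ^(4)=-11

((0, 1, 0, 0); (0, 1, 1, 0); (3, 0, 0, 2); (0, 0, 2, 0))


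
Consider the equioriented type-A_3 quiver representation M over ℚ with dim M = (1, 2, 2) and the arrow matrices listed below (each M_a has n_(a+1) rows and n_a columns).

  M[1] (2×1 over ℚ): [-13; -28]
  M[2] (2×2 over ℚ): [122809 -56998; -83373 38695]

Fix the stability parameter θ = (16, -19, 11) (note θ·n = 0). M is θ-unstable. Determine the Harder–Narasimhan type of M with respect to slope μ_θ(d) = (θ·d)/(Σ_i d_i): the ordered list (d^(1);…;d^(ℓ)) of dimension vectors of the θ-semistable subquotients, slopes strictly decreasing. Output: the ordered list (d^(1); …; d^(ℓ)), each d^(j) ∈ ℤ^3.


Via rank(M_{q-1}∘⋯∘M_p): M ≅ I[1,3], I[2,3].
μ_θ-semistable layers: μ^(1)=11; μ^(2)=-3/2; μ^(3)=-19

((0, 0, 2); (1, 1, 0); (0, 1, 0))
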